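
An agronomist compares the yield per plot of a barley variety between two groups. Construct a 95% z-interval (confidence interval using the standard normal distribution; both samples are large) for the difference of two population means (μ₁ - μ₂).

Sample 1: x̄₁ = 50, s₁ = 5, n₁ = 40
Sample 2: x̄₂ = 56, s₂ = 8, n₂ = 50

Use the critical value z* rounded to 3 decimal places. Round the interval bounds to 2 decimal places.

Both samples are large (n₁ = 40 ≥ 30, n₂ = 50 ≥ 30), so a z-interval for the difference of means applies.

Point estimate: x̄₁ - x̄₂ = 50 - 56 = -6

Standard error: SE = √(s₁²/n₁ + s₂²/n₂)
= √(5²/40 + 8²/50)
= √(0.625000 + 1.280000)
= 1.380217

For 95% confidence, z* = 1.96 (from standard normal table)
Margin of error: E = z* × SE = 1.96 × 1.380217 = 2.7052

Z-interval: (x̄₁ - x̄₂) ± E = -6 ± 2.7052 = (-8.7052, -3.2948)

Rounded to 2 decimal places:

(-8.71, -3.29)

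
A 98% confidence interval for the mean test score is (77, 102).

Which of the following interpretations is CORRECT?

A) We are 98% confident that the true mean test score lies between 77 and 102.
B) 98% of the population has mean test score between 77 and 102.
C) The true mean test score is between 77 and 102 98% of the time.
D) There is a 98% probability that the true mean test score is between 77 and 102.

A confidence interval represents our confidence in the procedure, not a probability statement about the parameter.

Key concept: If we repeated this sampling process many times and computed a 98% CI each time, about 98% of those intervals would contain the true population parameter.

For this specific interval (77, 102):
- Midpoint (point estimate): 89.5
- Margin of error: 12.5

The correct interpretation is the one stating confidence that the true parameter lies in the interval — option A.

A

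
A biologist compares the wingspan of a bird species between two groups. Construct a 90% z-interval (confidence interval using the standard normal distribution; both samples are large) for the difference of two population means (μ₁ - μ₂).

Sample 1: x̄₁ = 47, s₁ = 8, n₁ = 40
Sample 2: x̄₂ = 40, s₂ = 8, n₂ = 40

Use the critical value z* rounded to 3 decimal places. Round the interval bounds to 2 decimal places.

Both samples are large (n₁ = 40 ≥ 30, n₂ = 40 ≥ 30), so a z-interval for the difference of means applies.

Point estimate: x̄₁ - x̄₂ = 47 - 40 = 7

Standard error: SE = √(s₁²/n₁ + s₂²/n₂)
= √(8²/40 + 8²/40)
= √(1.600000 + 1.600000)
= 1.788854

For 90% confidence, z* = 1.645 (from standard normal table)
Margin of error: E = z* × SE = 1.645 × 1.788854 = 2.9427

Z-interval: (x̄₁ - x̄₂) ± E = 7 ± 2.9427 = (4.0573, 9.9427)

Rounded to 2 decimal places:

(4.06, 9.94)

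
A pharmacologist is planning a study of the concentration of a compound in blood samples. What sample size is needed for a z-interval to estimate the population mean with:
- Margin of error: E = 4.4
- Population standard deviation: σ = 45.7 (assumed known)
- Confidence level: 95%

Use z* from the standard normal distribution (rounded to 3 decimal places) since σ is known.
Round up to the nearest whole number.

Using z* since population σ is known (z-interval formula).

For 95% confidence, z* = 1.96 (from standard normal table)

Sample size formula for z-interval: n = (z*σ/E)²

n = (1.96 × 45.7 / 4.4)²
  = (20.357273)²
  = 414.4186

Round up to the nearest whole number: n = 415

415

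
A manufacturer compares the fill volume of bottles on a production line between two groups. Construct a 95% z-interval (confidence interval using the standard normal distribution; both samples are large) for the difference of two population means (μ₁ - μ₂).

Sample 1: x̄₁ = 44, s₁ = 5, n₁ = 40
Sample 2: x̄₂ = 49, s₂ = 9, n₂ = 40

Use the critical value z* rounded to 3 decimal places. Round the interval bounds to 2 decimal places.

Both samples are large (n₁ = 40 ≥ 30, n₂ = 40 ≥ 30), so a z-interval for the difference of means applies.

Point estimate: x̄₁ - x̄₂ = 44 - 49 = -5

Standard error: SE = √(s₁²/n₁ + s₂²/n₂)
= √(5²/40 + 9²/40)
= √(0.625000 + 2.025000)
= 1.627882

For 95% confidence, z* = 1.96 (from standard normal table)
Margin of error: E = z* × SE = 1.96 × 1.627882 = 3.1906

Z-interval: (x̄₁ - x̄₂) ± E = -5 ± 3.1906 = (-8.1906, -1.8094)

Rounded to 2 decimal places:

(-8.19, -1.81)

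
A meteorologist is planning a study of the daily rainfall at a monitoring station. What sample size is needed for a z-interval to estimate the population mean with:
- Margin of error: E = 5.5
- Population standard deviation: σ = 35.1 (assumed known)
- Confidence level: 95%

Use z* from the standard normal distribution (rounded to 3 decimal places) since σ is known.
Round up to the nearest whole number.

Using z* since population σ is known (z-interval formula).

For 95% confidence, z* = 1.96 (from standard normal table)

Sample size formula for z-interval: n = (z*σ/E)²

n = (1.96 × 35.1 / 5.5)²
  = (12.508364)²
  = 156.4592

Round up to the nearest whole number: n = 157

157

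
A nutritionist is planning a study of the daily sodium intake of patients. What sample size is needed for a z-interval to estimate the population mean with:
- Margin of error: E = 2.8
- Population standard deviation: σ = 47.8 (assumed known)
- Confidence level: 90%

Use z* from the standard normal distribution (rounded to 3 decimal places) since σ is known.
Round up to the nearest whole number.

Using z* since population σ is known (z-interval formula).

For 90% confidence, z* = 1.645 (from standard normal table)

Sample size formula for z-interval: n = (z*σ/E)²

n = (1.645 × 47.8 / 2.8)²
  = (28.082500)²
  = 788.6268

Round up to the nearest whole number: n = 789

789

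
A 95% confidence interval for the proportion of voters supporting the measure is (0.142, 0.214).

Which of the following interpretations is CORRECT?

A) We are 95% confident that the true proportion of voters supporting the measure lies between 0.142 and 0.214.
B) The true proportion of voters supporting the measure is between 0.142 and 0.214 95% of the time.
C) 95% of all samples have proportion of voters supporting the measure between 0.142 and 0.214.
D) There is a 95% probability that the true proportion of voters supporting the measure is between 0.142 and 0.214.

A confidence interval represents our confidence in the procedure, not a probability statement about the parameter.

Key concept: If we repeated this sampling process many times and computed a 95% CI each time, about 95% of those intervals would contain the true population parameter.

For this specific interval (0.142, 0.214):
- Midpoint (point estimate): 0.178
- Margin of error: 0.036

The correct interpretation is the one stating confidence that the true parameter lies in the interval — option A.

A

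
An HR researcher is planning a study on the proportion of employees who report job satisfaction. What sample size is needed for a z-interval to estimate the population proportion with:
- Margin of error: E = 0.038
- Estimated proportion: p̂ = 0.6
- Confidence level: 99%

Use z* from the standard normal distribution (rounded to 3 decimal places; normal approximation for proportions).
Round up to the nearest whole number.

Using z* for proportion z-interval (normal approximation).

For 99% confidence, z* = 2.576 (from standard normal table)

Sample size formula for proportion z-interval: n = z*²p̂(1-p̂)/E²

n = 2.576² × 0.6 × 0.4 / 0.038²
  = 6.635776 × 0.24 / 0.001444
  = 1102.8991

Round up to the nearest whole number: n = 1103

1103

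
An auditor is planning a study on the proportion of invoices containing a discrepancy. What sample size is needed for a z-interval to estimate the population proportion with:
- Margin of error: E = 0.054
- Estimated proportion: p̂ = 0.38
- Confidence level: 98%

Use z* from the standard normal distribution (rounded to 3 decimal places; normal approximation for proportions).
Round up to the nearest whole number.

Using z* for proportion z-interval (normal approximation).

For 98% confidence, z* = 2.326 (from standard normal table)

Sample size formula for proportion z-interval: n = z*²p̂(1-p̂)/E²

n = 2.326² × 0.38 × 0.62 / 0.054²
  = 5.410276 × 0.2356 / 0.002916
  = 437.1266

Round up to the nearest whole number: n = 438

438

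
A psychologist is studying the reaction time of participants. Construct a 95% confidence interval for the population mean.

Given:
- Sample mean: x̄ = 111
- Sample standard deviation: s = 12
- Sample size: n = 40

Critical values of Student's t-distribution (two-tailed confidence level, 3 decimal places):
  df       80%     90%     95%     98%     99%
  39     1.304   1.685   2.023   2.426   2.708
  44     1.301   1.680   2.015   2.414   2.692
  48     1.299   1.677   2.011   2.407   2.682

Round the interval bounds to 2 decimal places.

The population standard deviation σ is unknown (only the sample standard deviation s is given), so use a t-interval with df = n - 1 = 40 - 1 = 39.

For 95% confidence with df = 39, t* = 2.023 (from t-table)

Standard error: SE = s/√n = 12/√40 = 1.897367

Margin of error: E = t* × SE = 2.023 × 1.897367 = 3.8384

T-interval: x̄ ± E = 111 ± 3.8384 = (107.1616, 114.8384)

Rounded to 2 decimal places:

(107.16, 114.84)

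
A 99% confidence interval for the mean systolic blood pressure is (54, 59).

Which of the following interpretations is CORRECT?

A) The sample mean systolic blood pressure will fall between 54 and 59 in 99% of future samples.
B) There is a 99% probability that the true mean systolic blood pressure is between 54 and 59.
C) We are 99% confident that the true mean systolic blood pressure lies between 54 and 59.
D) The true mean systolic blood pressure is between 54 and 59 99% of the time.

A confidence interval represents our confidence in the procedure, not a probability statement about the parameter.

Key concept: If we repeated this sampling process many times and computed a 99% CI each time, about 99% of those intervals would contain the true population parameter.

For this specific interval (54, 59):
- Midpoint (point estimate): 56.5
- Margin of error: 2.5

The correct interpretation is the one stating confidence that the true parameter lies in the interval — option C.

C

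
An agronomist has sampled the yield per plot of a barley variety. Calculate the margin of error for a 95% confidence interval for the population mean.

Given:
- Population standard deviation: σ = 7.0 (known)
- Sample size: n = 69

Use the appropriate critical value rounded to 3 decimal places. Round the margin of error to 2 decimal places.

The population standard deviation σ is known, so use the z-interval margin of error formula.

For 95% confidence, z* = 1.96 (from standard normal table)

Margin of error formula for z-interval: E = z* × σ/√n

E = 1.96 × 7.0/√69
  = 1.96 × 0.842701
  = 1.6517

Rounded to 2 decimal places:

1.65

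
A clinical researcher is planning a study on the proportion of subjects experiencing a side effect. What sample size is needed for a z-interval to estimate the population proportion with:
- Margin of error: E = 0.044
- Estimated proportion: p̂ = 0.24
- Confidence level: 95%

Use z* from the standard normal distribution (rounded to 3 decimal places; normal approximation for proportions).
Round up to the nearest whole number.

Using z* for proportion z-interval (normal approximation).

For 95% confidence, z* = 1.96 (from standard normal table)

Sample size formula for proportion z-interval: n = z*²p̂(1-p̂)/E²

n = 1.96² × 0.24 × 0.76 / 0.044²
  = 3.8416 × 0.1824 / 0.001936
  = 361.9359

Round up to the nearest whole number: n = 362

362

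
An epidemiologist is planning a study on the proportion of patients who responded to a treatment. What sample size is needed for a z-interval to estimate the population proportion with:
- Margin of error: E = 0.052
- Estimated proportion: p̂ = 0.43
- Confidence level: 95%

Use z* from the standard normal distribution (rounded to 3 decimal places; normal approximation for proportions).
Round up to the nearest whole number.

Using z* for proportion z-interval (normal approximation).

For 95% confidence, z* = 1.96 (from standard normal table)

Sample size formula for proportion z-interval: n = z*²p̂(1-p̂)/E²

n = 1.96² × 0.43 × 0.57 / 0.052²
  = 3.8416 × 0.2451 / 0.002704
  = 348.2160

Round up to the nearest whole number: n = 349

349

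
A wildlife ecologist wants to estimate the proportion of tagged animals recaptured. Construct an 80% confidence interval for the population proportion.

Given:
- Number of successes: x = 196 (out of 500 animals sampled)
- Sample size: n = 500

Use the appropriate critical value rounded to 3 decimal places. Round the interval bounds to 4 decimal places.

Sample proportion: p̂ = 196/500 = 0.392000

Check conditions for normal approximation:
  np̂ = 196 ≥ 10 ✓
  n(1-p̂) = 304 ≥ 10 ✓

The sample is large enough, so use a z-interval (normal approximation) for the proportion.

For 80% confidence, z* = 1.282 (from standard normal table)

Standard error: SE = √(p̂(1-p̂)/n) = √(0.392000×0.608000/500) = 0.02183282

Margin of error: E = z* × SE = 1.282 × 0.02183282 = 0.027990

Z-interval: p̂ ± E = 0.392000 ± 0.027990 = (0.364010, 0.419990)

Rounded to 4 decimal places:

(0.3640, 0.4200)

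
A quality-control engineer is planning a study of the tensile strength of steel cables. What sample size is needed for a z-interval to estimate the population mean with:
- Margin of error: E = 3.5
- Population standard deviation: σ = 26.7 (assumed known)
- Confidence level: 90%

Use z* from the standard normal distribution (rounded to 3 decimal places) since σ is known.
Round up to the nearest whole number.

Using z* since population σ is known (z-interval formula).

For 90% confidence, z* = 1.645 (from standard normal table)

Sample size formula for z-interval: n = (z*σ/E)²

n = (1.645 × 26.7 / 3.5)²
  = (12.549000)²
  = 157.4774

Round up to the nearest whole number: n = 158

158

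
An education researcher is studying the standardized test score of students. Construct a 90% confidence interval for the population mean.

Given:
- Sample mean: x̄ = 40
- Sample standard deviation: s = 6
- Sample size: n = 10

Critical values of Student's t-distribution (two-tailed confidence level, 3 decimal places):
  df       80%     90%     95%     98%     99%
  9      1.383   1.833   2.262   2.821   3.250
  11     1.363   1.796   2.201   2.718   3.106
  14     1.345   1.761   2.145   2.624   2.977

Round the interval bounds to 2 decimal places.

The population standard deviation σ is unknown (only the sample standard deviation s is given), so use a t-interval with df = n - 1 = 10 - 1 = 9.

For 90% confidence with df = 9, t* = 1.833 (from t-table)

Standard error: SE = s/√n = 6/√10 = 1.897367

Margin of error: E = t* × SE = 1.833 × 1.897367 = 3.4779

T-interval: x̄ ± E = 40 ± 3.4779 = (36.5221, 43.4779)

Rounded to 2 decimal places:

(36.52, 43.48)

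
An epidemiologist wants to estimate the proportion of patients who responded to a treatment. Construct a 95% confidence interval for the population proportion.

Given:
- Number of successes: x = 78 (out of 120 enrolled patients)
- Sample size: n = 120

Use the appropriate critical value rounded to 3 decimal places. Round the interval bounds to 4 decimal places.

Sample proportion: p̂ = 78/120 = 0.650000

Check conditions for normal approximation:
  np̂ = 78 ≥ 10 ✓
  n(1-p̂) = 42 ≥ 10 ✓

The sample is large enough, so use a z-interval (normal approximation) for the proportion.

For 95% confidence, z* = 1.96 (from standard normal table)

Standard error: SE = √(p̂(1-p̂)/n) = √(0.650000×0.350000/120) = 0.04354117

Margin of error: E = z* × SE = 1.96 × 0.04354117 = 0.085341

Z-interval: p̂ ± E = 0.650000 ± 0.085341 = (0.564659, 0.735341)

Rounded to 4 decimal places:

(0.5647, 0.7353)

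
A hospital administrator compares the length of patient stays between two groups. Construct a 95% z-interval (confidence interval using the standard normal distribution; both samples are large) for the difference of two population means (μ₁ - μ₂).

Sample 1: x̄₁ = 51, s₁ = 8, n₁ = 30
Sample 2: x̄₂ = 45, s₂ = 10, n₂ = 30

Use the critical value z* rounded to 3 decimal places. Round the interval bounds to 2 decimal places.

Both samples are large (n₁ = 30 ≥ 30, n₂ = 30 ≥ 30), so a z-interval for the difference of means applies.

Point estimate: x̄₁ - x̄₂ = 51 - 45 = 6

Standard error: SE = √(s₁²/n₁ + s₂²/n₂)
= √(8²/30 + 10²/30)
= √(2.133333 + 3.333333)
= 2.338090

For 95% confidence, z* = 1.96 (from standard normal table)
Margin of error: E = z* × SE = 1.96 × 2.338090 = 4.5827

Z-interval: (x̄₁ - x̄₂) ± E = 6 ± 4.5827 = (1.4173, 10.5827)

Rounded to 2 decimal places:

(1.42, 10.58)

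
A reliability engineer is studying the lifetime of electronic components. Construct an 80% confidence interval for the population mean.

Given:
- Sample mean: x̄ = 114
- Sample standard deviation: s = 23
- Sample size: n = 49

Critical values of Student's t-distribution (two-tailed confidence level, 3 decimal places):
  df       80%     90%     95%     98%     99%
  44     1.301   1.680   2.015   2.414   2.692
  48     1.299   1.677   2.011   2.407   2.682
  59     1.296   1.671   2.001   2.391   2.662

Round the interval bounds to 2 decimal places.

The population standard deviation σ is unknown (only the sample standard deviation s is given), so use a t-interval with df = n - 1 = 49 - 1 = 48.

For 80% confidence with df = 48, t* = 1.299 (from t-table)

Standard error: SE = s/√n = 23/√49 = 3.285714

Margin of error: E = t* × SE = 1.299 × 3.285714 = 4.2681

T-interval: x̄ ± E = 114 ± 4.2681 = (109.7319, 118.2681)

Rounded to 2 decimal places:

(109.73, 118.27)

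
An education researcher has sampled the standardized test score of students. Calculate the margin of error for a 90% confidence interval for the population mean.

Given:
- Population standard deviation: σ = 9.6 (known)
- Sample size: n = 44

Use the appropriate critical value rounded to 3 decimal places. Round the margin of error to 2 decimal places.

The population standard deviation σ is known, so use the z-interval margin of error formula.

For 90% confidence, z* = 1.645 (from standard normal table)

Margin of error formula for z-interval: E = z* × σ/√n

E = 1.645 × 9.6/√44
  = 1.645 × 1.447254
  = 2.3807

Rounded to 2 decimal places:

2.38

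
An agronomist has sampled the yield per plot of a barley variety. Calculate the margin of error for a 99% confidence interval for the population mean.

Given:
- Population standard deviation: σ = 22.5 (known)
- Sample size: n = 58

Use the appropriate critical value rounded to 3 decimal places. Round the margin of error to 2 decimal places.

The population standard deviation σ is known, so use the z-interval margin of error formula.

For 99% confidence, z* = 2.576 (from standard normal table)

Margin of error formula for z-interval: E = z* × σ/√n

E = 2.576 × 22.5/√58
  = 2.576 × 2.954395
  = 7.6105

Rounded to 2 decimal places:

7.61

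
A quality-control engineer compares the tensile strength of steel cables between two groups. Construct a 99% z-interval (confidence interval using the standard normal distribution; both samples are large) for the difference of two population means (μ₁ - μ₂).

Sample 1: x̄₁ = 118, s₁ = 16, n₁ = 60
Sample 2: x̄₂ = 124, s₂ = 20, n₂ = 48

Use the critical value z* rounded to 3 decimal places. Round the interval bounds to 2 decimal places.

Both samples are large (n₁ = 60 ≥ 30, n₂ = 48 ≥ 30), so a z-interval for the difference of means applies.

Point estimate: x̄₁ - x̄₂ = 118 - 124 = -6

Standard error: SE = √(s₁²/n₁ + s₂²/n₂)
= √(16²/60 + 20²/48)
= √(4.266667 + 8.333333)
= 3.549648

For 99% confidence, z* = 2.576 (from standard normal table)
Margin of error: E = z* × SE = 2.576 × 3.549648 = 9.1439

Z-interval: (x̄₁ - x̄₂) ± E = -6 ± 9.1439 = (-15.1439, 3.1439)

Rounded to 2 decimal places:

(-15.14, 3.14)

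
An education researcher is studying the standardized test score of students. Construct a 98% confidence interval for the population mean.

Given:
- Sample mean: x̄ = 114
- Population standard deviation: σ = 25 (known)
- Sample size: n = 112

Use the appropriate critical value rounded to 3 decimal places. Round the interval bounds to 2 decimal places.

The population standard deviation σ is known, so use a z-interval (standard normal critical value).

For 98% confidence, z* = 2.326 (from standard normal table)

Standard error: SE = σ/√n = 25/√112 = 2.362278

Margin of error: E = z* × SE = 2.326 × 2.362278 = 5.4947

Z-interval: x̄ ± E = 114 ± 5.4947 = (108.5053, 119.4947)

Rounded to 2 decimal places:

(108.51, 119.49)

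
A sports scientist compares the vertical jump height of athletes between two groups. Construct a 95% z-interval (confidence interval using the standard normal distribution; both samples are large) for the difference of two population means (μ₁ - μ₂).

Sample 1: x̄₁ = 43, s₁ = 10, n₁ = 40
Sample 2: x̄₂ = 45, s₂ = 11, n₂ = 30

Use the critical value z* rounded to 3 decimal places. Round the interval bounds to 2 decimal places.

Both samples are large (n₁ = 40 ≥ 30, n₂ = 30 ≥ 30), so a z-interval for the difference of means applies.

Point estimate: x̄₁ - x̄₂ = 43 - 45 = -2

Standard error: SE = √(s₁²/n₁ + s₂²/n₂)
= √(10²/40 + 11²/30)
= √(2.500000 + 4.033333)
= 2.556039

For 95% confidence, z* = 1.96 (from standard normal table)
Margin of error: E = z* × SE = 1.96 × 2.556039 = 5.0098

Z-interval: (x̄₁ - x̄₂) ± E = -2 ± 5.0098 = (-7.0098, 3.0098)

Rounded to 2 decimal places:

(-7.01, 3.01)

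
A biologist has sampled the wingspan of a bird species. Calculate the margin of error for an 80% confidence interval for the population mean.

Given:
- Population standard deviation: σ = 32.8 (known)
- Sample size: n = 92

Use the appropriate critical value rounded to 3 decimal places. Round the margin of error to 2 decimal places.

The population standard deviation σ is known, so use the z-interval margin of error formula.

For 80% confidence, z* = 1.282 (from standard normal table)

Margin of error formula for z-interval: E = z* × σ/√n

E = 1.282 × 32.8/√92
  = 1.282 × 3.419636
  = 4.3840

Rounded to 2 decimal places:

4.38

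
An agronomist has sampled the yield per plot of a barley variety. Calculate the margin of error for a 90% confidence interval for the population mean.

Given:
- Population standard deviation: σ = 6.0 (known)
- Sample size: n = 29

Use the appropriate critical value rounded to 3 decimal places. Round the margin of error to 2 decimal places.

The population standard deviation σ is known, so use the z-interval margin of error formula.

For 90% confidence, z* = 1.645 (from standard normal table)

Margin of error formula for z-interval: E = z* × σ/√n

E = 1.645 × 6.0/√29
  = 1.645 × 1.114172
  = 1.8328

Rounded to 2 decimal places:

1.83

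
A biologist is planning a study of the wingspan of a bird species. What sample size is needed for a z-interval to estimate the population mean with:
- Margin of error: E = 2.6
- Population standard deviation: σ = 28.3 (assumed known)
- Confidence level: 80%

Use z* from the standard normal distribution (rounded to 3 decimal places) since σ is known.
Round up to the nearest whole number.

Using z* since population σ is known (z-interval formula).

For 80% confidence, z* = 1.282 (from standard normal table)

Sample size formula for z-interval: n = (z*σ/E)²

n = (1.282 × 28.3 / 2.6)²
  = (13.954077)²
  = 194.7163

Round up to the nearest whole number: n = 195

195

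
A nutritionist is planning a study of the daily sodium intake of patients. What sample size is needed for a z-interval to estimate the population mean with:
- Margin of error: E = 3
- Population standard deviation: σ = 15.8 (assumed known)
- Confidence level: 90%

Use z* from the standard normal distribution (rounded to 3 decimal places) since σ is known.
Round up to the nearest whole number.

Using z* since population σ is known (z-interval formula).

For 90% confidence, z* = 1.645 (from standard normal table)

Sample size formula for z-interval: n = (z*σ/E)²

n = (1.645 × 15.8 / 3)²
  = (8.663667)²
  = 75.0591

Round up to the nearest whole number: n = 76

76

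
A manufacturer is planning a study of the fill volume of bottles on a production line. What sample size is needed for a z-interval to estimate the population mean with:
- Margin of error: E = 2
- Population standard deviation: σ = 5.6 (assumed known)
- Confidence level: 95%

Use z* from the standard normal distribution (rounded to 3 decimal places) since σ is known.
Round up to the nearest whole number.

Using z* since population σ is known (z-interval formula).

For 95% confidence, z* = 1.96 (from standard normal table)

Sample size formula for z-interval: n = (z*σ/E)²

n = (1.96 × 5.6 / 2)²
  = (5.488000)²
  = 30.1181

Round up to the nearest whole number: n = 31

31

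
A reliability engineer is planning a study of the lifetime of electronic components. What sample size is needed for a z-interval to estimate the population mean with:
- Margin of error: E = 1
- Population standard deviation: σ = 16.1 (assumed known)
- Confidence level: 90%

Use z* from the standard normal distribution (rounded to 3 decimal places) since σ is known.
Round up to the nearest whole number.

Using z* since population σ is known (z-interval formula).

For 90% confidence, z* = 1.645 (from standard normal table)

Sample size formula for z-interval: n = (z*σ/E)²

n = (1.645 × 16.1 / 1)²
  = (26.484500)²
  = 701.4287

Round up to the nearest whole number: n = 702

702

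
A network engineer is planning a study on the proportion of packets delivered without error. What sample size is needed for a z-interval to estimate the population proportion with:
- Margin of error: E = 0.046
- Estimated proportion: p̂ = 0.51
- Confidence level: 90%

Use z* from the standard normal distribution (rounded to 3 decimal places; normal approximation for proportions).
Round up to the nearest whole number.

Using z* for proportion z-interval (normal approximation).

For 90% confidence, z* = 1.645 (from standard normal table)

Sample size formula for proportion z-interval: n = z*²p̂(1-p̂)/E²

n = 1.645² × 0.51 × 0.49 / 0.046²
  = 2.706025 × 0.2499 / 0.002116
  = 319.5821

Round up to the nearest whole number: n = 320

320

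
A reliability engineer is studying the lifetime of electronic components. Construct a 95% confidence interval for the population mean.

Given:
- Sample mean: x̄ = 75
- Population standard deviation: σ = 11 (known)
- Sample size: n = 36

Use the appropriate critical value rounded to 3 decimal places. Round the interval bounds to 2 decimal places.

The population standard deviation σ is known, so use a z-interval (standard normal critical value).

For 95% confidence, z* = 1.96 (from standard normal table)

Standard error: SE = σ/√n = 11/√36 = 1.833333

Margin of error: E = z* × SE = 1.96 × 1.833333 = 3.5933

Z-interval: x̄ ± E = 75 ± 3.5933 = (71.4067, 78.5933)

Rounded to 2 decimal places:

(71.41, 78.59)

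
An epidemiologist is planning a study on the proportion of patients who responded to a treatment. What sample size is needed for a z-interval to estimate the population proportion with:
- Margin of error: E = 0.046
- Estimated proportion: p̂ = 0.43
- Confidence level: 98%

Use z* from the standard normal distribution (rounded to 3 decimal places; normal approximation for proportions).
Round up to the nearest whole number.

Using z* for proportion z-interval (normal approximation).

For 98% confidence, z* = 2.326 (from standard normal table)

Sample size formula for proportion z-interval: n = z*²p̂(1-p̂)/E²

n = 2.326² × 0.43 × 0.57 / 0.046²
  = 5.410276 × 0.2451 / 0.002116
  = 626.6818

Round up to the nearest whole number: n = 627

627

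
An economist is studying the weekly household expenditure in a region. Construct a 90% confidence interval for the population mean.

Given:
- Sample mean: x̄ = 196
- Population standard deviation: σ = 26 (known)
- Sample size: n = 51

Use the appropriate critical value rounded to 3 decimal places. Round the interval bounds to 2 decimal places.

The population standard deviation σ is known, so use a z-interval (standard normal critical value).

For 90% confidence, z* = 1.645 (from standard normal table)

Standard error: SE = σ/√n = 26/√51 = 3.640728

Margin of error: E = z* × SE = 1.645 × 3.640728 = 5.9890

Z-interval: x̄ ± E = 196 ± 5.9890 = (190.0110, 201.9890)

Rounded to 2 decimal places:

(190.01, 201.99)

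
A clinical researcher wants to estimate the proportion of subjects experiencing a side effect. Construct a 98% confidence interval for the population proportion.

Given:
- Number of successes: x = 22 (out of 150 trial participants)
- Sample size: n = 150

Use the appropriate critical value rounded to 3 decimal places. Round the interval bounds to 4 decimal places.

Sample proportion: p̂ = 22/150 = 0.146667

Check conditions for normal approximation:
  np̂ = 22 ≥ 10 ✓
  n(1-p̂) = 128 ≥ 10 ✓

The sample is large enough, so use a z-interval (normal approximation) for the proportion.

For 98% confidence, z* = 2.326 (from standard normal table)

Standard error: SE = √(p̂(1-p̂)/n) = √(0.146667×0.853333/150) = 0.02888547

Margin of error: E = z* × SE = 2.326 × 0.02888547 = 0.067188

Z-interval: p̂ ± E = 0.146667 ± 0.067188 = (0.079479, 0.213854)

Rounded to 4 decimal places:

(0.0795, 0.2139)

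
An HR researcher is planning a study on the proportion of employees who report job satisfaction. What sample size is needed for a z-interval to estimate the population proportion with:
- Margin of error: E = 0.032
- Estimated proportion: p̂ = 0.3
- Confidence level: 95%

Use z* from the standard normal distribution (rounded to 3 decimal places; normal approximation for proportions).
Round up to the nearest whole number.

Using z* for proportion z-interval (normal approximation).

For 95% confidence, z* = 1.96 (from standard normal table)

Sample size formula for proportion z-interval: n = z*²p̂(1-p̂)/E²

n = 1.96² × 0.3 × 0.7 / 0.032²
  = 3.8416 × 0.21 / 0.001024
  = 787.8281

Round up to the nearest whole number: n = 788

788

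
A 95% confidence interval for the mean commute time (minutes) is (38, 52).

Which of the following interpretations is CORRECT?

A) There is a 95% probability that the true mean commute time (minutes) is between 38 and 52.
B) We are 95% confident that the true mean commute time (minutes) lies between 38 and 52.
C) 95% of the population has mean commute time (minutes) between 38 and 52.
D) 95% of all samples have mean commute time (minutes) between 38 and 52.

A confidence interval represents our confidence in the procedure, not a probability statement about the parameter.

Key concept: If we repeated this sampling process many times and computed a 95% CI each time, about 95% of those intervals would contain the true population parameter.

For this specific interval (38, 52):
- Midpoint (point estimate): 45
- Margin of error: 7

The correct interpretation is the one stating confidence that the true parameter lies in the interval — option B.

B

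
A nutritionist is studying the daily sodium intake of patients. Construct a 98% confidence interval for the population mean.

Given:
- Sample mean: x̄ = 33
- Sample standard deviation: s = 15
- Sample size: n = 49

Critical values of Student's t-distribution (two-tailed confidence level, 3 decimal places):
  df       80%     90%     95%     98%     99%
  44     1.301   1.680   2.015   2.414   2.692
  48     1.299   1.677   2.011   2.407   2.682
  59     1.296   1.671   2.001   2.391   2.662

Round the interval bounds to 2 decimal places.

The population standard deviation σ is unknown (only the sample standard deviation s is given), so use a t-interval with df = n - 1 = 49 - 1 = 48.

For 98% confidence with df = 48, t* = 2.407 (from t-table)

Standard error: SE = s/√n = 15/√49 = 2.142857

Margin of error: E = t* × SE = 2.407 × 2.142857 = 5.1579

T-interval: x̄ ± E = 33 ± 5.1579 = (27.8421, 38.1579)

Rounded to 2 decimal places:

(27.84, 38.16)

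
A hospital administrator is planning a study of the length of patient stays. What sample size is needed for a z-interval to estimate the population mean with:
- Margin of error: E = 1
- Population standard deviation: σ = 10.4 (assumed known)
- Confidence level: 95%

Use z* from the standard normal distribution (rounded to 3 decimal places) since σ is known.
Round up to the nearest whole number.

Using z* since population σ is known (z-interval formula).

For 95% confidence, z* = 1.96 (from standard normal table)

Sample size formula for z-interval: n = (z*σ/E)²

n = (1.96 × 10.4 / 1)²
  = (20.384000)²
  = 415.5075

Round up to the nearest whole number: n = 416

416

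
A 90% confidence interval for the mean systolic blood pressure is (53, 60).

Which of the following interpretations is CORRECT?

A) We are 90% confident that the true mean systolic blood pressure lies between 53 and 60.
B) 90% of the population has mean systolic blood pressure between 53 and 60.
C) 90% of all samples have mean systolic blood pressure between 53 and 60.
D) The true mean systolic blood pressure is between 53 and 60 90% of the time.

A confidence interval represents our confidence in the procedure, not a probability statement about the parameter.

Key concept: If we repeated this sampling process many times and computed a 90% CI each time, about 90% of those intervals would contain the true population parameter.

For this specific interval (53, 60):
- Midpoint (point estimate): 56.5
- Margin of error: 3.5

The correct interpretation is the one stating confidence that the true parameter lies in the interval — option A.

A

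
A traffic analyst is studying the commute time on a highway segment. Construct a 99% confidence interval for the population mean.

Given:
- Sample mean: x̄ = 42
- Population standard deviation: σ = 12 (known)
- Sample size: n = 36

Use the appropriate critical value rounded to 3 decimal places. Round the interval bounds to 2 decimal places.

The population standard deviation σ is known, so use a z-interval (standard normal critical value).

For 99% confidence, z* = 2.576 (from standard normal table)

Standard error: SE = σ/√n = 12/√36 = 2.000000

Margin of error: E = z* × SE = 2.576 × 2.000000 = 5.1520

Z-interval: x̄ ± E = 42 ± 5.1520 = (36.8480, 47.1520)

Rounded to 2 decimal places:

(36.85, 47.15)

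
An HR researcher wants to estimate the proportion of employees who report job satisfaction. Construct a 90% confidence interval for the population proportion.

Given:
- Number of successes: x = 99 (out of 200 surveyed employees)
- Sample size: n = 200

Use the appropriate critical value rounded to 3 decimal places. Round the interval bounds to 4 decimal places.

Sample proportion: p̂ = 99/200 = 0.495000

Check conditions for normal approximation:
  np̂ = 99 ≥ 10 ✓
  n(1-p̂) = 101 ≥ 10 ✓

The sample is large enough, so use a z-interval (normal approximation) for the proportion.

For 90% confidence, z* = 1.645 (from standard normal table)

Standard error: SE = √(p̂(1-p̂)/n) = √(0.495000×0.505000/200) = 0.03535357

Margin of error: E = z* × SE = 1.645 × 0.03535357 = 0.058157

Z-interval: p̂ ± E = 0.495000 ± 0.058157 = (0.436843, 0.553157)

Rounded to 4 decimal places:

(0.4368, 0.5532)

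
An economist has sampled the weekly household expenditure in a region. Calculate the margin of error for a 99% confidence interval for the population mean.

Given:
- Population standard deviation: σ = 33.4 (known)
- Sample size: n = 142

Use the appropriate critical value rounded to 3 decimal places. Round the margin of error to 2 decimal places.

The population standard deviation σ is known, so use the z-interval margin of error formula.

For 99% confidence, z* = 2.576 (from standard normal table)

Margin of error formula for z-interval: E = z* × σ/√n

E = 2.576 × 33.4/√142
  = 2.576 × 2.802866
  = 7.2202

Rounded to 2 decimal places:

7.22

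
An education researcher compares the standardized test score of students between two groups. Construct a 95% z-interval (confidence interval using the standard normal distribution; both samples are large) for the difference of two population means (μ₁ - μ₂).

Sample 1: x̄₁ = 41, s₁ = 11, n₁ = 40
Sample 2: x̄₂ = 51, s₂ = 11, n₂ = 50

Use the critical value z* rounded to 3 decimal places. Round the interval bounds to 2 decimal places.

Both samples are large (n₁ = 40 ≥ 30, n₂ = 50 ≥ 30), so a z-interval for the difference of means applies.

Point estimate: x̄₁ - x̄₂ = 41 - 51 = -10

Standard error: SE = √(s₁²/n₁ + s₂²/n₂)
= √(11²/40 + 11²/50)
= √(3.025000 + 2.420000)
= 2.333452

For 95% confidence, z* = 1.96 (from standard normal table)
Margin of error: E = z* × SE = 1.96 × 2.333452 = 4.5736

Z-interval: (x̄₁ - x̄₂) ± E = -10 ± 4.5736 = (-14.5736, -5.4264)

Rounded to 2 decimal places:

(-14.57, -5.43)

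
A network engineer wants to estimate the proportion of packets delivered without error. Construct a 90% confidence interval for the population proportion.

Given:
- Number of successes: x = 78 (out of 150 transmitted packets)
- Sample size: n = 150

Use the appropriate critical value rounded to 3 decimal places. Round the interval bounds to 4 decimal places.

Sample proportion: p̂ = 78/150 = 0.520000

Check conditions for normal approximation:
  np̂ = 78 ≥ 10 ✓
  n(1-p̂) = 72 ≥ 10 ✓

The sample is large enough, so use a z-interval (normal approximation) for the proportion.

For 90% confidence, z* = 1.645 (from standard normal table)

Standard error: SE = √(p̂(1-p̂)/n) = √(0.520000×0.480000/150) = 0.04079216

Margin of error: E = z* × SE = 1.645 × 0.04079216 = 0.067103

Z-interval: p̂ ± E = 0.520000 ± 0.067103 = (0.452897, 0.587103)

Rounded to 4 decimal places:

(0.4529, 0.5871)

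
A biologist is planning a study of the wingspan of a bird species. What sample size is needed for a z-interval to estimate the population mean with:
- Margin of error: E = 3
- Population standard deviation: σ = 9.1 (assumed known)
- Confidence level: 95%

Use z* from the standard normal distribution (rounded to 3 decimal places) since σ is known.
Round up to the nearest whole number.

Using z* since population σ is known (z-interval formula).

For 95% confidence, z* = 1.96 (from standard normal table)

Sample size formula for z-interval: n = (z*σ/E)²

n = (1.96 × 9.1 / 3)²
  = (5.945333)²
  = 35.3470

Round up to the nearest whole number: n = 36

36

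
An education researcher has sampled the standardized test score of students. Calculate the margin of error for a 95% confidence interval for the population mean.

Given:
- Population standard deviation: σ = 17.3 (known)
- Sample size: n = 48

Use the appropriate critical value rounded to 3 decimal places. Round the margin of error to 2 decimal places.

The population standard deviation σ is known, so use the z-interval margin of error formula.

For 95% confidence, z* = 1.96 (from standard normal table)

Margin of error formula for z-interval: E = z* × σ/√n

E = 1.96 × 17.3/√48
  = 1.96 × 2.497040
  = 4.8942

Rounded to 2 decimal places:

4.89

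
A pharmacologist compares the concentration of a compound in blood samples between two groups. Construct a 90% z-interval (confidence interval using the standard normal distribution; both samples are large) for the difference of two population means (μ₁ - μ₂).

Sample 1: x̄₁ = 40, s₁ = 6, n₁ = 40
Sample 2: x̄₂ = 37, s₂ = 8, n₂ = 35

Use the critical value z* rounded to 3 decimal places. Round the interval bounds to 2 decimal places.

Both samples are large (n₁ = 40 ≥ 30, n₂ = 35 ≥ 30), so a z-interval for the difference of means applies.

Point estimate: x̄₁ - x̄₂ = 40 - 37 = 3

Standard error: SE = √(s₁²/n₁ + s₂²/n₂)
= √(6²/40 + 8²/35)
= √(0.900000 + 1.828571)
= 1.651839

For 90% confidence, z* = 1.645 (from standard normal table)
Margin of error: E = z* × SE = 1.645 × 1.651839 = 2.7173

Z-interval: (x̄₁ - x̄₂) ± E = 3 ± 2.7173 = (0.2827, 5.7173)

Rounded to 2 decimal places:

(0.28, 5.72)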